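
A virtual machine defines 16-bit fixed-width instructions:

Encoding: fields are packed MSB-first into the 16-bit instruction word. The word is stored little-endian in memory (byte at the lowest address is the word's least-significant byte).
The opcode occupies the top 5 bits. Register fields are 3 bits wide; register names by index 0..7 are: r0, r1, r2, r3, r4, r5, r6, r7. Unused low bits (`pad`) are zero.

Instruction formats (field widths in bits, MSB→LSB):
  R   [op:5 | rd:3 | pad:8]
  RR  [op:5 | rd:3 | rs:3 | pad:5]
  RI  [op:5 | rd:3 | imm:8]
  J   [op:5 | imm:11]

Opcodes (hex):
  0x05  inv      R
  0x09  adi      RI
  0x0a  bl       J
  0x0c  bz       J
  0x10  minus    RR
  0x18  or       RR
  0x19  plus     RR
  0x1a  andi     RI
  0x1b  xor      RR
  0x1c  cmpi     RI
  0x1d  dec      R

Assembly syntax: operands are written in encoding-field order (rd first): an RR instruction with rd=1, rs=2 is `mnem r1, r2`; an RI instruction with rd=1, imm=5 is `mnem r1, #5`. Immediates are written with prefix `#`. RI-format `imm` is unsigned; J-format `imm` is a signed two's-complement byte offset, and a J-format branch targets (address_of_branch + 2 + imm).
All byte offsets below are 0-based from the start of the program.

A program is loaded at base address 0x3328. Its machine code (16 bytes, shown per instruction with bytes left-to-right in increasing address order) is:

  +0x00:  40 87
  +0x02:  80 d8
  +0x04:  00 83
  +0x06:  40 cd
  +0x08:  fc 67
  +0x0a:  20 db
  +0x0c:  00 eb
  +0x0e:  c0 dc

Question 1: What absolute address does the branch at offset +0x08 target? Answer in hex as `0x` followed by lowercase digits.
0x332e

@+08  little-endian(fc 67) = 0x67fc
  op=0x67fc>>11=0xc ⇒ bz (J)
  [10:0] imm=2044 (s11→-4) = #-4
  target = base 0x3328 + off 0x08 + 2 + imm -4 = 0x332e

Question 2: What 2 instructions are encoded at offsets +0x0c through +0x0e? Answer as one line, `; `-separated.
[0c] 00 eb → 0xeb00
  op=0xeb00>>11=0x1d ⇒ dec (R)
  [10:8] rd=3 = r3
[0e] c0 dc → 0xdcc0
  op=0xdcc0>>11=0x1b ⇒ xor (RR)
  [10:8] rd=4 = r4
  [7:5] rs=6 = r6

dec r3; xor r4, r6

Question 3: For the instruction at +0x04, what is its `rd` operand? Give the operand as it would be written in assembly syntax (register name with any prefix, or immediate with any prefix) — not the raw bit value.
+0x04: 00 83 ⇒ word 0x8300 (little)
  op=0x8300>>11=0x10 ⇒ minus (RR)
  rd: (w>>8)&0x7=0x3 → r3
  rs: (w>>5)&0x7=0x0 → r0

r3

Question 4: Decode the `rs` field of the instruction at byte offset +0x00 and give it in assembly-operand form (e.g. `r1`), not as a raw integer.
r2

@+00  little-endian(40 87) = 0x8740
  top 5b → 0x10 → minus [RR]
  rd@[10:8]=0x7 ⇒ r7
  rs@[7:5]=0x2 ⇒ r2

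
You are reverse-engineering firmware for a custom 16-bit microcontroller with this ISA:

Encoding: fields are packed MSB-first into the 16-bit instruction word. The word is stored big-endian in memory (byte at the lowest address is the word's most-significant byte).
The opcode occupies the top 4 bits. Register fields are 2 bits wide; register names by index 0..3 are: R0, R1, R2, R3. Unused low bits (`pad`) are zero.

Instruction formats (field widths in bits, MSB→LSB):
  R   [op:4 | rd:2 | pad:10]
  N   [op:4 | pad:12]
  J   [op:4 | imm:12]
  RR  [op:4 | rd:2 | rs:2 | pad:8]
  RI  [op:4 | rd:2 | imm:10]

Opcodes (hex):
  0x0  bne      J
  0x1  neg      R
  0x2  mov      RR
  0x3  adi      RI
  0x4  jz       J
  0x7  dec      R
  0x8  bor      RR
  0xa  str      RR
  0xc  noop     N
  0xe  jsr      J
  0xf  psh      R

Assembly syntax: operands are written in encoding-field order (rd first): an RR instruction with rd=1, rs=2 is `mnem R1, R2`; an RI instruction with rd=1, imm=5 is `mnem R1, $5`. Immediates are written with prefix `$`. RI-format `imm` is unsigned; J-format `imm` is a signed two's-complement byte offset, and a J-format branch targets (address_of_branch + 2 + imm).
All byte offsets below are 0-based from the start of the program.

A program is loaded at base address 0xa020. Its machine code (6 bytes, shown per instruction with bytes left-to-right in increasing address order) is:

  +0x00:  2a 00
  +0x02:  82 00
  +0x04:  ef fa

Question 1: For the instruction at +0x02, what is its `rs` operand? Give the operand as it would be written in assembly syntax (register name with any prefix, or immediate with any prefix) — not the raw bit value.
[02] 82 00 → 0x8200
  opcode bits[15:12]=0x8: bor/RR
  rd@[11:10]=0x0 ⇒ R0
  rs@[9:8]=0x2 ⇒ R2

R2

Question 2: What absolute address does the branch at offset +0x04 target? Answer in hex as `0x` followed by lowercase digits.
off 0x04: read ef fa as big → 0xeffa
  opcode bits[15:12]=0xe: jsr/J
  [11:0] imm=4090 (s12→-6) = $-6
  target = base 0xa020 + off 0x04 + 2 + imm -6 = 0xa020

0xa020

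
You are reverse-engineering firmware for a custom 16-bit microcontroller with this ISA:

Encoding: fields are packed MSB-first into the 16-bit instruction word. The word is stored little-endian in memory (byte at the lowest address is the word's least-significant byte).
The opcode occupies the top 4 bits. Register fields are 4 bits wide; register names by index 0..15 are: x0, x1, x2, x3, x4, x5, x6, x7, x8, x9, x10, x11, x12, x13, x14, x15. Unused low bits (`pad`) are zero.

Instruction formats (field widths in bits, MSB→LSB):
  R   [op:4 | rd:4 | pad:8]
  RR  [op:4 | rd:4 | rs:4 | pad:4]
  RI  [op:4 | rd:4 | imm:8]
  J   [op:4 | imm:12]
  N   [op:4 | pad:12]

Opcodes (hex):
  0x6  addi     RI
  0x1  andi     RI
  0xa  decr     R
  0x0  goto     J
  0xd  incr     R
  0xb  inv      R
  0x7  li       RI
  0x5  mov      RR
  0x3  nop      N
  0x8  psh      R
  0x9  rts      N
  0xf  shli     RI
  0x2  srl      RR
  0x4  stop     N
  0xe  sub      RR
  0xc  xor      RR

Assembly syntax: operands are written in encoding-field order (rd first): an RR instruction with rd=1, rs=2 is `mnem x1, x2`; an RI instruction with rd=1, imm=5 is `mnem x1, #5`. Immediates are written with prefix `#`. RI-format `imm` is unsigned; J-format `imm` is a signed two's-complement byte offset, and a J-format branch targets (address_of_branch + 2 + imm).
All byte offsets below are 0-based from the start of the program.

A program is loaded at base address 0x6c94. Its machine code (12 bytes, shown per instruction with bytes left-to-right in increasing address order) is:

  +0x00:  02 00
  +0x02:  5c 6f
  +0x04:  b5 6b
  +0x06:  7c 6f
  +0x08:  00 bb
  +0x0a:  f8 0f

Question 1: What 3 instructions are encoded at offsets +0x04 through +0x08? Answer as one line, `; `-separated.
addi x11, #181; addi x15, #124; inv x11

[04] b5 6b → 0x6bb5
  opcode bits[15:12]=0x6: addi/RI
  [11:8] rd=11 = x11
  [7:0] imm=181 = #181
[06] 7c 6f → 0x6f7c
  opcode bits[15:12]=0x6: addi/RI
  [11:8] rd=15 = x15
  [7:0] imm=124 = #124
[08] 00 bb → 0xbb00
  opcode bits[15:12]=0xb: inv/R
  [11:8] rd=11 = x11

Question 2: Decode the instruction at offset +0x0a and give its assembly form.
[0a] f8 0f → 0x0ff8
  opcode bits[15:12]=0x0: goto/J
  imm: (w>>0)&0xfff=0xff8 (s12→-8) → #-8

goto #-8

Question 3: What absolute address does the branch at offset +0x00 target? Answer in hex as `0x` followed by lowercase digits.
0x6c98

off 0x00: read 02 00 as little → 0x0002
  opcode bits[15:12]=0x0: goto/J
  imm: (w>>0)&0xfff=0x2 → #2
  target = base 0x6c94 + off 0x00 + 2 + imm 2 = 0x6c98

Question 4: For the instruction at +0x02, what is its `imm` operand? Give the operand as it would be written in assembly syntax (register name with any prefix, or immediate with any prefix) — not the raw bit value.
#92

off 0x02: read 5c 6f as little → 0x6f5c
  top 4b → 0x6 → addi [RI]
  [11:8] rd=15 = x15
  [7:0] imm=92 = #92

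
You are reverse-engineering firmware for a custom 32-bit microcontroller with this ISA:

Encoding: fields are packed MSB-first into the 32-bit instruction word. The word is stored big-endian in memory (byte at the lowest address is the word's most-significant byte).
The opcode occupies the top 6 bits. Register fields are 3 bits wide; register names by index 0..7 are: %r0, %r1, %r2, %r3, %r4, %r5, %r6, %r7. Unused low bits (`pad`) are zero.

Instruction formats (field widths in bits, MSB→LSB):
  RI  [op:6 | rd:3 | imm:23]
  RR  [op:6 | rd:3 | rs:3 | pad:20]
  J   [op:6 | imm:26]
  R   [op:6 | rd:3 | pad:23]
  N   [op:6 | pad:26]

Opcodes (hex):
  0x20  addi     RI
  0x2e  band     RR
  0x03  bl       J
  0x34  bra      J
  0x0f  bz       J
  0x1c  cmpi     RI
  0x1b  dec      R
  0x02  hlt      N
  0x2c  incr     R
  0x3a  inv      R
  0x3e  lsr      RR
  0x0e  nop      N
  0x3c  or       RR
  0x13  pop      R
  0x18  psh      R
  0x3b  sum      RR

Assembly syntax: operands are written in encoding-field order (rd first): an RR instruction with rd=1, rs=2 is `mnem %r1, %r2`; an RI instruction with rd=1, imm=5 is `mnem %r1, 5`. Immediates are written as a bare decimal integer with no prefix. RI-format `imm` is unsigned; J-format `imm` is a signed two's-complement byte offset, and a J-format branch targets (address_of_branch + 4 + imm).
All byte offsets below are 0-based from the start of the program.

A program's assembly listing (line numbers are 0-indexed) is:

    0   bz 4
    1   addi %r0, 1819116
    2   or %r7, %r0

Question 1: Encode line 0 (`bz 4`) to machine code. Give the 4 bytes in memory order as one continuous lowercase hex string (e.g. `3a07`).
0. bz fields op=0xf:6|imm=4:26 → word 3c000004h → 3c 00 00 04

3c000004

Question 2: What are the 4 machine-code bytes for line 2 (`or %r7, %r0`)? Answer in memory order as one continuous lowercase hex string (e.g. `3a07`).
f3800000

2. or fields op=0x3c:6|rd=7:3|rs=0:3|pad=0:20 → word f3800000h → f3 80 00 00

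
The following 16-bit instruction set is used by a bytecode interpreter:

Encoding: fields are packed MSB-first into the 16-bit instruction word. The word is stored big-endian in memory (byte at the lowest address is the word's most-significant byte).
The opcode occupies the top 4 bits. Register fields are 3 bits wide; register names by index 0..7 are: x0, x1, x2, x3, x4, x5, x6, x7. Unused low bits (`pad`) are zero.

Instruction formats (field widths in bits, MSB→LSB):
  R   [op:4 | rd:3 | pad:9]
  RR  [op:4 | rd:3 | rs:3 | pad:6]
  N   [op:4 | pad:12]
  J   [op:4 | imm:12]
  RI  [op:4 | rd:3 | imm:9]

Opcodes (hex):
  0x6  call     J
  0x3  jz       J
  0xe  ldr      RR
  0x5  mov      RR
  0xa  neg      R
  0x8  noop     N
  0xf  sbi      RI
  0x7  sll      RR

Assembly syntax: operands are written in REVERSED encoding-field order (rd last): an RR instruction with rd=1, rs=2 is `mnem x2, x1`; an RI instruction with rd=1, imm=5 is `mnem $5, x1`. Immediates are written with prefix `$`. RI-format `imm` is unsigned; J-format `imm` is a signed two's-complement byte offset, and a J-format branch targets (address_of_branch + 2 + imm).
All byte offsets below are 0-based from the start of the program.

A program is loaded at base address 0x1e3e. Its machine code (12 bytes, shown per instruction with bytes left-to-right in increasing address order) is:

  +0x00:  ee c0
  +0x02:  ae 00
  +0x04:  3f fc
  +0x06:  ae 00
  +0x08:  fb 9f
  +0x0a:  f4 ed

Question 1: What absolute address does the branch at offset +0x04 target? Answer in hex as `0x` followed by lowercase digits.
0x1e40

off 0x04: read 3f fc as big → 0x3ffc
  top 4b → 0x3 → jz [J]
  imm: (w>>0)&0xfff=0xffc (s12→-4) → $-4
  target = base 0x1e3e + off 0x04 + 2 + imm -4 = 0x1e40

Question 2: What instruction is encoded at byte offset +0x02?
off 0x02: read ae 00 as big → 0xae00
  op=0xae00>>12=0xa ⇒ neg (R)
  rd@[11:9]=0x7 ⇒ x7

neg x7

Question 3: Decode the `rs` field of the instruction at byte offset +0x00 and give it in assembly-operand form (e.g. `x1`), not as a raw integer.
x3

@+00  big-endian(ee c0) = 0xeec0
  top 4b → 0xe → ldr [RR]
  [11:9] rd=7 = x7
  [8:6] rs=3 = x3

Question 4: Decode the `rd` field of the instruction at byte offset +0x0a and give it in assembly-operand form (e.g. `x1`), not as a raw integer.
x2

@+0a  big-endian(f4 ed) = 0xf4ed
  op=0xf4ed>>12=0xf ⇒ sbi (RI)
  rd@[11:9]=0x2 ⇒ x2
  imm@[8:0]=0xed ⇒ $237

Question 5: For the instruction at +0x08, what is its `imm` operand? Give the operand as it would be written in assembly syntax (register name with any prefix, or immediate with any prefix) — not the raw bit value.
@+08  big-endian(fb 9f) = 0xfb9f
  op=0xfb9f>>12=0xf ⇒ sbi (RI)
  rd: (w>>9)&0x7=0x5 → x5
  imm: (w>>0)&0x1ff=0x19f → $415

$415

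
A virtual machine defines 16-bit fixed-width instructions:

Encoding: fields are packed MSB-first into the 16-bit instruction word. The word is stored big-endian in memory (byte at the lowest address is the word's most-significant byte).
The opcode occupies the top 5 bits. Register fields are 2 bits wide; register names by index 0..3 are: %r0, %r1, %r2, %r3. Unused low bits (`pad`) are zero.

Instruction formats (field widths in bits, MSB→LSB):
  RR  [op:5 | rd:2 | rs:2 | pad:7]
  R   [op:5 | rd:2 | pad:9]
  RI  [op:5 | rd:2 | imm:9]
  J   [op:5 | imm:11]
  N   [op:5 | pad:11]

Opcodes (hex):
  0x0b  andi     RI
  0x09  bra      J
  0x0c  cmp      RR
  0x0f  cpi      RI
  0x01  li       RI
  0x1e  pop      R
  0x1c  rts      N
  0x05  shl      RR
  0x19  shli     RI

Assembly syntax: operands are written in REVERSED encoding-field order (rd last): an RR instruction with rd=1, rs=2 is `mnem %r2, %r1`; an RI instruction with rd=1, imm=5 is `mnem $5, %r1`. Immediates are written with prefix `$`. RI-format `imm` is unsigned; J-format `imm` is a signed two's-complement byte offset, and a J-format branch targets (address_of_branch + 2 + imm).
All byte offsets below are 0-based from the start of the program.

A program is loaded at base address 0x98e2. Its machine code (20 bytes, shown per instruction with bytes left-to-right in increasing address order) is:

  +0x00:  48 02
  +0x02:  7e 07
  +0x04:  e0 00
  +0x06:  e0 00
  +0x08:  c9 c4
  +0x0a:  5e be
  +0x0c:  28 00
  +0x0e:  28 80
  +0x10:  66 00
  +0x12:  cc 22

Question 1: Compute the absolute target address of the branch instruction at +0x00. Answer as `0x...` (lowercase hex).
off 0x00: read 48 02 as big → 0x4802
  opcode bits[15:11]=0x9: bra/J
  imm: (w>>0)&0x7ff=0x2 → $2
  target = base 0x98e2 + off 0x00 + 2 + imm 2 = 0x98e6

0x98e6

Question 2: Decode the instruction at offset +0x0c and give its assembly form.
shl %r0, %r0

[0c] 28 00 → 0x2800
  top 5b → 0x5 → shl [RR]
  [10:9] rd=0 = %r0
  [8:7] rs=0 = %r0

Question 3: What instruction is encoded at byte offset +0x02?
cpi $7, %r3

+0x02: 7e 07 ⇒ word 0x7e07 (big)
  opcode bits[15:11]=0xf: cpi/RI
  rd: (w>>9)&0x3=0x3 → %r3
  imm: (w>>0)&0x1ff=0x7 → $7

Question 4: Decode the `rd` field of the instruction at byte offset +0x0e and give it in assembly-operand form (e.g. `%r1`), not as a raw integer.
+0x0e: 28 80 ⇒ word 0x2880 (big)
  op=0x2880>>11=0x5 ⇒ shl (RR)
  rd@[10:9]=0x0 ⇒ %r0
  rs@[8:7]=0x1 ⇒ %r1

%r0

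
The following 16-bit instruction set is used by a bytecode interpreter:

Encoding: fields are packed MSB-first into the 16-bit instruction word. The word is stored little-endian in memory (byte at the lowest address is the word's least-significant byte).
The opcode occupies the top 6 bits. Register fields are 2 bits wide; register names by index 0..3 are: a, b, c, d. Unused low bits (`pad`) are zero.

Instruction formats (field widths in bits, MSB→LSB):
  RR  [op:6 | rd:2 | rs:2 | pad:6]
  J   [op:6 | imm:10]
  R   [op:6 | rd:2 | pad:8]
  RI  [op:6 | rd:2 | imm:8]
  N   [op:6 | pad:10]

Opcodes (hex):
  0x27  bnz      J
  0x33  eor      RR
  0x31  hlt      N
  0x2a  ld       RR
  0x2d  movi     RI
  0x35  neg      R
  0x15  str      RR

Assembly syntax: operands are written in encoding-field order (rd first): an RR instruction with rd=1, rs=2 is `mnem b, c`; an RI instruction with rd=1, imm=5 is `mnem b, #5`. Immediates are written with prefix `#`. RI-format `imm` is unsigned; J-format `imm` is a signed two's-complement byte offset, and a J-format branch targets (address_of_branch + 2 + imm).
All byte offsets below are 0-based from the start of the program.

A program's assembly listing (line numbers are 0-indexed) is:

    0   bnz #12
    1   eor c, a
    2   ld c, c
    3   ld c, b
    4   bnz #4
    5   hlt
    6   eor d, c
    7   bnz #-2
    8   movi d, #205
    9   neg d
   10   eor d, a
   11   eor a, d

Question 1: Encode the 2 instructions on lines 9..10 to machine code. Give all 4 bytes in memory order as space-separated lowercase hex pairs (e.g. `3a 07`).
00 d7 00 cf

L9: neg op=0x35:6|rd=3:2|pad=0:8 ⇒ 0xd700 ⇒ little 00 d7
L10: eor op=0x33:6|rd=3:2|rs=0:2|pad=0:6 ⇒ 0xcf00 ⇒ little 00 cf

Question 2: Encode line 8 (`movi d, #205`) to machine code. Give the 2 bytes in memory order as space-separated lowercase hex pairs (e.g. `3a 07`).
line 8 (movi): pack op=0x2d:6|rd=3:2|imm=205:8 = 0xb7cd; little→ cd b7

cd b7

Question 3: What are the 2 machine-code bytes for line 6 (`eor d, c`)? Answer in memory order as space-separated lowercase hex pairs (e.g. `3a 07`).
L6: eor op=0x33:6|rd=3:2|rs=2:2|pad=0:6 ⇒ 0xcf80 ⇒ little 80 cf

80 cf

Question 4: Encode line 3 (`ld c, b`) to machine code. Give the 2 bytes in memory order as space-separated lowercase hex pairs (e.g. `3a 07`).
line 3 (ld): pack op=0x2a:6|rd=2:2|rs=1:2|pad=0:6 = 0xaa40; little→ 40 aa

40 aa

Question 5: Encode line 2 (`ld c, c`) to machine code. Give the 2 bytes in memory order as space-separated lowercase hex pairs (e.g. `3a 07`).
80 aa

line 2 (ld): pack op=0x2a:6|rd=2:2|rs=2:2|pad=0:6 = 0xaa80; little→ 80 aa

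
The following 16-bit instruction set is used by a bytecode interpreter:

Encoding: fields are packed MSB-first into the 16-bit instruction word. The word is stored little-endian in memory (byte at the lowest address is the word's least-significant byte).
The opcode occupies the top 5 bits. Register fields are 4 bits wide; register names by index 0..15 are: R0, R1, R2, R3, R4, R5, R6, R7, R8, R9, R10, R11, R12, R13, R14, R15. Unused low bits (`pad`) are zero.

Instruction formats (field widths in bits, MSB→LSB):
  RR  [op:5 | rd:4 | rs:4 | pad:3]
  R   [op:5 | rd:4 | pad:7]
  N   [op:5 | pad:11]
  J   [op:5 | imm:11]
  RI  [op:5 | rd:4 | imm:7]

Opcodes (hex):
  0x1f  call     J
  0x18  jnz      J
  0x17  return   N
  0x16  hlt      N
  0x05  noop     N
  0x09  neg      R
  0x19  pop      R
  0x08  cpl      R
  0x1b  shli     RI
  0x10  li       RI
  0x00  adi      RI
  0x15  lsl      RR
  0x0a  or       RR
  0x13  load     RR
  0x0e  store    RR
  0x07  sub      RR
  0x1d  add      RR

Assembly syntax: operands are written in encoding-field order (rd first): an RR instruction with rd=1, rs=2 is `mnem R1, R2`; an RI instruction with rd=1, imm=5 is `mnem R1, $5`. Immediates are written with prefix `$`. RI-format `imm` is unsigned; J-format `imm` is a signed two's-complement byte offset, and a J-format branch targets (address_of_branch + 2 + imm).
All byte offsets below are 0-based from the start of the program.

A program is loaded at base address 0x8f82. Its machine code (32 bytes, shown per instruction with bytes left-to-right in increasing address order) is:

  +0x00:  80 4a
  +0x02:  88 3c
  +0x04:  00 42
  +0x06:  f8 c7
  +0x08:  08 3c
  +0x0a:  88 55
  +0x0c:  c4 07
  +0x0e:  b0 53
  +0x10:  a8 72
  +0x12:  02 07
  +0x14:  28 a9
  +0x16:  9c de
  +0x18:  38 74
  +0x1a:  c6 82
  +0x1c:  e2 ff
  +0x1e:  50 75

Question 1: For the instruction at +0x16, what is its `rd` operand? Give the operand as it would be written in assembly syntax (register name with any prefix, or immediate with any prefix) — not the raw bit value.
@+16  little-endian(9c de) = 0xde9c
  top 5b → 0x1b → shli [RI]
  rd: (w>>7)&0xf=0xd → R13
  imm: (w>>0)&0x7f=0x1c → $28

R13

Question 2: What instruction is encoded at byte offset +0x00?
neg R5

[00] 80 4a → 0x4a80
  opcode bits[15:11]=0x9: neg/R
  [10:7] rd=5 = R5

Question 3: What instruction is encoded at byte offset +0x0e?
or R7, R6

[0e] b0 53 → 0x53b0
  op=0x53b0>>11=0xa ⇒ or (RR)
  rd: (w>>7)&0xf=0x7 → R7
  rs: (w>>3)&0xf=0x6 → R6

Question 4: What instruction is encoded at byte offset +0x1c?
call $-30

off 0x1c: read e2 ff as little → 0xffe2
  top 5b → 0x1f → call [J]
  imm: (w>>0)&0x7ff=0x7e2 (s11→-30) → $-30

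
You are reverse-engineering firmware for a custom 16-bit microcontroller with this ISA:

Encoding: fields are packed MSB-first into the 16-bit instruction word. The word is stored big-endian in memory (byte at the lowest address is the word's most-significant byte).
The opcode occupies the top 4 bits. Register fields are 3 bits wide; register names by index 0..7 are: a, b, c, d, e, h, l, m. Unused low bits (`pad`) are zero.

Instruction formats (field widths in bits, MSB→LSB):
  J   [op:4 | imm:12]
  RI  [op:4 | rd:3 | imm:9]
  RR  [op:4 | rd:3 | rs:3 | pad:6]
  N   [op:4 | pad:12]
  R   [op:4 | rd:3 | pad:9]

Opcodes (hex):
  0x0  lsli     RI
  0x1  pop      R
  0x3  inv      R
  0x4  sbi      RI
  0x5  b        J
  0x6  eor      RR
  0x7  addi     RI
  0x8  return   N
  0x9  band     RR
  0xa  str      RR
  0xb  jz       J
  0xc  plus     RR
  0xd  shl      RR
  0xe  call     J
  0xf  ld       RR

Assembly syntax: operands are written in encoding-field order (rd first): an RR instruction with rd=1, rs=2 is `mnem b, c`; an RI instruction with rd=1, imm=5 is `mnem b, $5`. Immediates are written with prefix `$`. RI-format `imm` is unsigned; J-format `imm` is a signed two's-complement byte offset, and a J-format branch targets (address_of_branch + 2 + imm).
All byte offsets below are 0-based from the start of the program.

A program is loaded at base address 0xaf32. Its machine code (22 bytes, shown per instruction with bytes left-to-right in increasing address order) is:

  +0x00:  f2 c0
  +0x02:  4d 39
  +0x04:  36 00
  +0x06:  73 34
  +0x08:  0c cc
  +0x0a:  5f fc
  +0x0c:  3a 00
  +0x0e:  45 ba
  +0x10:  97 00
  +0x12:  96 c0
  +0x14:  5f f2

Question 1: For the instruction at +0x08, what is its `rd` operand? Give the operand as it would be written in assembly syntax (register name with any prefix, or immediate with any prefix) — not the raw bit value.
l

[08] 0c cc → 0x0ccc
  opcode bits[15:12]=0x0: lsli/RI
  rd: (w>>9)&0x7=0x6 → l
  imm: (w>>0)&0x1ff=0xcc → $204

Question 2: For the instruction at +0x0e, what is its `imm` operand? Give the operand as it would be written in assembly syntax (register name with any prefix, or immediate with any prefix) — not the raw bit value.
$442

off 0x0e: read 45 ba as big → 0x45ba
  top 4b → 0x4 → sbi [RI]
  [11:9] rd=2 = c
  [8:0] imm=442 = $442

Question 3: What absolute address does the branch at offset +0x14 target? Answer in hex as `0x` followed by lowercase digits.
+0x14: 5f f2 ⇒ word 0x5ff2 (big)
  op=0x5ff2>>12=0x5 ⇒ b (J)
  imm: (w>>0)&0xfff=0xff2 (s12→-14) → $-14
  target = base 0xaf32 + off 0x14 + 2 + imm -14 = 0xaf3a

0xaf3a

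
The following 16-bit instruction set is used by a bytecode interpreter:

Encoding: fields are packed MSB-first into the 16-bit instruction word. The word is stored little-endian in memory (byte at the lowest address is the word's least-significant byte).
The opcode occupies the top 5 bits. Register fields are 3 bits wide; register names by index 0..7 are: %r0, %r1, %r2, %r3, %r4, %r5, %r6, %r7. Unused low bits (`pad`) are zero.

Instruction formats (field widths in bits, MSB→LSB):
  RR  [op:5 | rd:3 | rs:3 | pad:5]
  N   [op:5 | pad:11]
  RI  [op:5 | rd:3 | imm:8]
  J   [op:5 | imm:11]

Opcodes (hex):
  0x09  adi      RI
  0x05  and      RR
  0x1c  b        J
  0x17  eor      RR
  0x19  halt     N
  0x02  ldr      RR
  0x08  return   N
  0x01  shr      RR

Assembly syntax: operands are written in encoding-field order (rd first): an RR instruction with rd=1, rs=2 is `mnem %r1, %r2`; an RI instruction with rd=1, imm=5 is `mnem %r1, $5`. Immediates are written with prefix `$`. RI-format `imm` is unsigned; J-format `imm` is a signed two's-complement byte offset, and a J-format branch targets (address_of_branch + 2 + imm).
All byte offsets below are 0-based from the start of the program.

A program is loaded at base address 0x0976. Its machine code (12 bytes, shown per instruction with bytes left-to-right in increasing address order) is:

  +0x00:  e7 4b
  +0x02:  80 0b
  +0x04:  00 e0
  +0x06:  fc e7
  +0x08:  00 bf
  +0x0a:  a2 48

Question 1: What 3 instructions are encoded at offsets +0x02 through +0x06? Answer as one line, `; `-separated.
[02] 80 0b → 0x0b80
  op=0x0b80>>11=0x1 ⇒ shr (RR)
  rd: (w>>8)&0x7=0x3 → %r3
  rs: (w>>5)&0x7=0x4 → %r4
[04] 00 e0 → 0xe000
  op=0xe000>>11=0x1c ⇒ b (J)
  imm: (w>>0)&0x7ff=0x0 → $0
[06] fc e7 → 0xe7fc
  op=0xe7fc>>11=0x1c ⇒ b (J)
  imm: (w>>0)&0x7ff=0x7fc (s11→-4) → $-4

shr %r3, %r4; b $0; b $-4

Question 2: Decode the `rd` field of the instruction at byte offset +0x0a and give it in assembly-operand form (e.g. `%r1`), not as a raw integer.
+0x0a: a2 48 ⇒ word 0x48a2 (little)
  opcode bits[15:11]=0x9: adi/RI
  rd@[10:8]=0x0 ⇒ %r0
  imm@[7:0]=0xa2 ⇒ $162

%r0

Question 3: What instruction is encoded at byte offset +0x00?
adi %r3, $231

+0x00: e7 4b ⇒ word 0x4be7 (little)
  opcode bits[15:11]=0x9: adi/RI
  rd: (w>>8)&0x7=0x3 → %r3
  imm: (w>>0)&0xff=0xe7 → $231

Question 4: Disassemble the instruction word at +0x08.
[08] 00 bf → 0xbf00
  top 5b → 0x17 → eor [RR]
  [10:8] rd=7 = %r7
  [7:5] rs=0 = %r0

eor %r7, %r0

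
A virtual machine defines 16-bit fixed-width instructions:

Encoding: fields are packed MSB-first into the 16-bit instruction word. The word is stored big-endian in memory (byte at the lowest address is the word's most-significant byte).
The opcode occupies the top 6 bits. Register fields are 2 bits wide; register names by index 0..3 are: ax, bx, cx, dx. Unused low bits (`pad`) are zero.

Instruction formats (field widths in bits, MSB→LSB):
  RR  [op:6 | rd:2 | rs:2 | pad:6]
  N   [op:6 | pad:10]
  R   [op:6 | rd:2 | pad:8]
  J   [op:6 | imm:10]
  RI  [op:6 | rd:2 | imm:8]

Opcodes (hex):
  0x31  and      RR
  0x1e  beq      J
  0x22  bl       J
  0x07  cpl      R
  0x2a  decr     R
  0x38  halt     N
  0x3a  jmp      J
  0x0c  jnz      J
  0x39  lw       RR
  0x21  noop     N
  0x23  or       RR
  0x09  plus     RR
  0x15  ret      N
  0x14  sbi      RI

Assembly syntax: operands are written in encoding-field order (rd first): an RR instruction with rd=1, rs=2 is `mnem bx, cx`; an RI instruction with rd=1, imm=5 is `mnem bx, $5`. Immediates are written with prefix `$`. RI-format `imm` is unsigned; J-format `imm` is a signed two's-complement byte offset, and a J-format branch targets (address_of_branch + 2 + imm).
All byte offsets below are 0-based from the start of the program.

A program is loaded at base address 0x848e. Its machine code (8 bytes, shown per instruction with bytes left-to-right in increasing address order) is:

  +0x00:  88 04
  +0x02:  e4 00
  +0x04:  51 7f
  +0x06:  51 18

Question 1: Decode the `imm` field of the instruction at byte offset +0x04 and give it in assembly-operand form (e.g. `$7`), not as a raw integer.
[04] 51 7f → 0x517f
  op=0x517f>>10=0x14 ⇒ sbi (RI)
  rd: (w>>8)&0x3=0x1 → bx
  imm: (w>>0)&0xff=0x7f → $127

$127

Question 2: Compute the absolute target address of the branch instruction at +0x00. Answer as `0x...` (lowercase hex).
0x8494

@+00  big-endian(88 04) = 0x8804
  op=0x8804>>10=0x22 ⇒ bl (J)
  imm: (w>>0)&0x3ff=0x4 → $4
  target = base 0x848e + off 0x00 + 2 + imm 4 = 0x8494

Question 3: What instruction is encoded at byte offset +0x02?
lw ax, ax

[02] e4 00 → 0xe400
  op=0xe400>>10=0x39 ⇒ lw (RR)
  [9:8] rd=0 = ax
  [7:6] rs=0 = ax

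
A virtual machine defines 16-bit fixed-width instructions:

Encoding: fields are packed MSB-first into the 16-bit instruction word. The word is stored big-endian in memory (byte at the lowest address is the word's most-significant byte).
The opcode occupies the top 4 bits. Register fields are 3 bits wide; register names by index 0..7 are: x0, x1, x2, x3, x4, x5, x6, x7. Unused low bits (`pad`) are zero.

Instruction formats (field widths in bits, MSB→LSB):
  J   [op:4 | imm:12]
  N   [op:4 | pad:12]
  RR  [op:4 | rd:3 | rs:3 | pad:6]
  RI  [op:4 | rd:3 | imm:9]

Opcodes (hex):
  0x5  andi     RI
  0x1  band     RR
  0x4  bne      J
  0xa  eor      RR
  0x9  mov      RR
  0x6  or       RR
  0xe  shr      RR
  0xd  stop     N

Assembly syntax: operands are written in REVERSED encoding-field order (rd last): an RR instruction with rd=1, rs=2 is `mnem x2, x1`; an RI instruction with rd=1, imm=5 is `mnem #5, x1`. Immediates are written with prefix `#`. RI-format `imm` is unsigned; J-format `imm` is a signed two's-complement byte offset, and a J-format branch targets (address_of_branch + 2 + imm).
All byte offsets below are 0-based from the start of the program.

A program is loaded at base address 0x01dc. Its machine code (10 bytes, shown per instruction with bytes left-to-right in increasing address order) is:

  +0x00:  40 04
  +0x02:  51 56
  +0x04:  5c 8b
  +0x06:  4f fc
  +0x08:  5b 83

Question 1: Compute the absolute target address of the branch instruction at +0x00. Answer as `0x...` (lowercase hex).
off 0x00: read 40 04 as big → 0x4004
  opcode bits[15:12]=0x4: bne/J
  imm: (w>>0)&0xfff=0x4 → #4
  target = base 0x01dc + off 0x00 + 2 + imm 4 = 0x01e2

0x01e2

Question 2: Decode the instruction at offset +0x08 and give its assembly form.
+0x08: 5b 83 ⇒ word 0x5b83 (big)
  top 4b → 0x5 → andi [RI]
  rd: (w>>9)&0x7=0x5 → x5
  imm: (w>>0)&0x1ff=0x183 → #387

andi #387, x5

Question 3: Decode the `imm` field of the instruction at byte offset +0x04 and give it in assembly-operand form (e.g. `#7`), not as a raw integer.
#139

[04] 5c 8b → 0x5c8b
  top 4b → 0x5 → andi [RI]
  rd@[11:9]=0x6 ⇒ x6
  imm@[8:0]=0x8b ⇒ #139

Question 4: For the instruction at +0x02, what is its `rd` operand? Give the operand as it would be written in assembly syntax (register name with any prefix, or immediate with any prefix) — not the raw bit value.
off 0x02: read 51 56 as big → 0x5156
  top 4b → 0x5 → andi [RI]
  rd: (w>>9)&0x7=0x0 → x0
  imm: (w>>0)&0x1ff=0x156 → #342

x0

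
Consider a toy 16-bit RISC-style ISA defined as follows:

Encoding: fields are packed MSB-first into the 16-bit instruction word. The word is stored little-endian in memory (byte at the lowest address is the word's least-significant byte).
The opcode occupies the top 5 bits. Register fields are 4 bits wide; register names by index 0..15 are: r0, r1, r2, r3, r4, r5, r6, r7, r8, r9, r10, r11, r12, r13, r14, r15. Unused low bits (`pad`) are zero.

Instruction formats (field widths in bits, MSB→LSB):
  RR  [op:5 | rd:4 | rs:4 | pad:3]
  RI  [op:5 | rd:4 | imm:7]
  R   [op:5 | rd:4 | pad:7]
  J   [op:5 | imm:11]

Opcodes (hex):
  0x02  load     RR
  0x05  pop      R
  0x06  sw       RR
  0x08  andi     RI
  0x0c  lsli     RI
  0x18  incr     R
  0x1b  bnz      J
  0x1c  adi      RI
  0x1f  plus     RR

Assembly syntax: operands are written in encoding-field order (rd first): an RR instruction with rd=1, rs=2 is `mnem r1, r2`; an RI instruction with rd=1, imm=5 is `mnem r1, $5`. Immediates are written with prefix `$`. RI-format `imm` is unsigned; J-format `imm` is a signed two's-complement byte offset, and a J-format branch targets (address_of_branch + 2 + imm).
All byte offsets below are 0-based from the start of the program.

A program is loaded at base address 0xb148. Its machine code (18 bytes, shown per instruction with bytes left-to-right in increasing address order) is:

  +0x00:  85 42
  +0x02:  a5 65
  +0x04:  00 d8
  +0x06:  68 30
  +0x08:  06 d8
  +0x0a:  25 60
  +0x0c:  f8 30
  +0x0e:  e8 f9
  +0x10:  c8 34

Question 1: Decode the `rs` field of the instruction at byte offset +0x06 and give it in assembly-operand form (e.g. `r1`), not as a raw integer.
@+06  little-endian(68 30) = 0x3068
  opcode bits[15:11]=0x6: sw/RR
  [10:7] rd=0 = r0
  [6:3] rs=13 = r13

r13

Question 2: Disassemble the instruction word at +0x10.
+0x10: c8 34 ⇒ word 0x34c8 (little)
  op=0x34c8>>11=0x6 ⇒ sw (RR)
  [10:7] rd=9 = r9
  [6:3] rs=9 = r9

sw r9, r9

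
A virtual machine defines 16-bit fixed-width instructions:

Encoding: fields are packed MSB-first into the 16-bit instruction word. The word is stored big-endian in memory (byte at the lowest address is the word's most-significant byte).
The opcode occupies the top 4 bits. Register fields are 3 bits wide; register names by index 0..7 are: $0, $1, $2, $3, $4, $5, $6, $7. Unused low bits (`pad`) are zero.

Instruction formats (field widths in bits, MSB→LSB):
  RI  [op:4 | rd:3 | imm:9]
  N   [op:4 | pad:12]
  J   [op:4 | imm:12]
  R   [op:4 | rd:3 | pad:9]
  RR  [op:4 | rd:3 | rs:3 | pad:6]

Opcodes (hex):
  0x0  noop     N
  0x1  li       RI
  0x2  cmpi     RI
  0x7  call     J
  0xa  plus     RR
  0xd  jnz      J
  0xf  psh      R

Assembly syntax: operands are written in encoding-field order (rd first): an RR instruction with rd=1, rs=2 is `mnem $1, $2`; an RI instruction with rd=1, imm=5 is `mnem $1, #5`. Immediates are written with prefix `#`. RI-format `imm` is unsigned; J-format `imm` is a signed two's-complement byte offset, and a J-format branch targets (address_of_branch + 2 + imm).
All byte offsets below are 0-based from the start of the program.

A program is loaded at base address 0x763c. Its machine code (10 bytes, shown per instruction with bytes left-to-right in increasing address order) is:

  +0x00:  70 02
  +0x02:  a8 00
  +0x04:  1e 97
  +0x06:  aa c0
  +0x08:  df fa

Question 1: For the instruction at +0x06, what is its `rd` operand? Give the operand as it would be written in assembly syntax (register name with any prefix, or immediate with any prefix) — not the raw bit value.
[06] aa c0 → 0xaac0
  opcode bits[15:12]=0xa: plus/RR
  rd@[11:9]=0x5 ⇒ $5
  rs@[8:6]=0x3 ⇒ $3

$5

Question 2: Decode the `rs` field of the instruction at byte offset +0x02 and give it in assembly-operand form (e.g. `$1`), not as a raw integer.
$0

@+02  big-endian(a8 00) = 0xa800
  op=0xa800>>12=0xa ⇒ plus (RR)
  rd: (w>>9)&0x7=0x4 → $4
  rs: (w>>6)&0x7=0x0 → $0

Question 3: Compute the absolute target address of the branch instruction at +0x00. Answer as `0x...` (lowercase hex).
@+00  big-endian(70 02) = 0x7002
  top 4b → 0x7 → call [J]
  [11:0] imm=2 = #2
  target = base 0x763c + off 0x00 + 2 + imm 2 = 0x7640

0x7640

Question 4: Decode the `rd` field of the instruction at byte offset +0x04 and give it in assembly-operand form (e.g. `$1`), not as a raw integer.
$7

off 0x04: read 1e 97 as big → 0x1e97
  top 4b → 0x1 → li [RI]
  rd@[11:9]=0x7 ⇒ $7
  imm@[8:0]=0x97 ⇒ #151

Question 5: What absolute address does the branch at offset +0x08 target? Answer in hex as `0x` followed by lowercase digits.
0x7640

+0x08: df fa ⇒ word 0xdffa (big)
  opcode bits[15:12]=0xd: jnz/J
  imm: (w>>0)&0xfff=0xffa (s12→-6) → #-6
  target = base 0x763c + off 0x08 + 2 + imm -6 = 0x7640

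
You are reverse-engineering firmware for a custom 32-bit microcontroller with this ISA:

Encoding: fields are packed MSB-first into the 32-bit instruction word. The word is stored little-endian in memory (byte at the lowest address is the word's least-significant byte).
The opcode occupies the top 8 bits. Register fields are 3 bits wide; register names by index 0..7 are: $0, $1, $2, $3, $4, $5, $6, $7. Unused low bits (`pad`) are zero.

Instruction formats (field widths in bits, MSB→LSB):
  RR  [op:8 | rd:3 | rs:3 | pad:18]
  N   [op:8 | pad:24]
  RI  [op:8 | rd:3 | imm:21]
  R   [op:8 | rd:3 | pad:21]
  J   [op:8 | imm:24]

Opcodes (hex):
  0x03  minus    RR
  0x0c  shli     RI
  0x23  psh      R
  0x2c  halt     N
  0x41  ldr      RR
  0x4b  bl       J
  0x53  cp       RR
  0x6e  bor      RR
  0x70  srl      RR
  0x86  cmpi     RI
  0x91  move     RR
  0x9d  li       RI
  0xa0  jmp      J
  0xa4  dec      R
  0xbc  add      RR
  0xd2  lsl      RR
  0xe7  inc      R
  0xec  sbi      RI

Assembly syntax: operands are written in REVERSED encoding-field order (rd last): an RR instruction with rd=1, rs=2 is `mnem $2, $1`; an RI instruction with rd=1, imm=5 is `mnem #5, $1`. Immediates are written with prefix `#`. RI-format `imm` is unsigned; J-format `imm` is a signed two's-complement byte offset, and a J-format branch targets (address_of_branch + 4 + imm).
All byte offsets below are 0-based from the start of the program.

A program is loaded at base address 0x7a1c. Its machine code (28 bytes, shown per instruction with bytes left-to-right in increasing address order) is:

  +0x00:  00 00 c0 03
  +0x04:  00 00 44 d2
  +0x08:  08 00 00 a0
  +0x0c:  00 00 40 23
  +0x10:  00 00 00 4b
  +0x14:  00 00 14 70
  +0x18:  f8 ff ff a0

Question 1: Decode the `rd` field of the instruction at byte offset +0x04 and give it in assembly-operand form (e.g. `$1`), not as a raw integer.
+0x04: 00 00 44 d2 ⇒ word 0xd2440000 (little)
  op=0xd2440000>>24=0xd2 ⇒ lsl (RR)
  rd: (w>>21)&0x7=0x2 → $2
  rs: (w>>18)&0x7=0x1 → $1

$2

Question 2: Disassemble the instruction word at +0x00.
minus $0, $6

off 0x00: read 00 00 c0 03 as little → 0x03c00000
  top 8b → 0x3 → minus [RR]
  [23:21] rd=6 = $6
  [20:18] rs=0 = $0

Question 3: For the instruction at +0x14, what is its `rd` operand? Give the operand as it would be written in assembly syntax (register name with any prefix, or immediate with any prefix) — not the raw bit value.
$0

off 0x14: read 00 00 14 70 as little → 0x70140000
  opcode bits[31:24]=0x70: srl/RR
  [23:21] rd=0 = $0
  [20:18] rs=5 = $5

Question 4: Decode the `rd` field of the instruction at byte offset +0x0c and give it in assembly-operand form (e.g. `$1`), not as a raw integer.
$2

@+0c  little-endian(00 00 40 23) = 0x23400000
  op=0x23400000>>24=0x23 ⇒ psh (R)
  rd@[23:21]=0x2 ⇒ $2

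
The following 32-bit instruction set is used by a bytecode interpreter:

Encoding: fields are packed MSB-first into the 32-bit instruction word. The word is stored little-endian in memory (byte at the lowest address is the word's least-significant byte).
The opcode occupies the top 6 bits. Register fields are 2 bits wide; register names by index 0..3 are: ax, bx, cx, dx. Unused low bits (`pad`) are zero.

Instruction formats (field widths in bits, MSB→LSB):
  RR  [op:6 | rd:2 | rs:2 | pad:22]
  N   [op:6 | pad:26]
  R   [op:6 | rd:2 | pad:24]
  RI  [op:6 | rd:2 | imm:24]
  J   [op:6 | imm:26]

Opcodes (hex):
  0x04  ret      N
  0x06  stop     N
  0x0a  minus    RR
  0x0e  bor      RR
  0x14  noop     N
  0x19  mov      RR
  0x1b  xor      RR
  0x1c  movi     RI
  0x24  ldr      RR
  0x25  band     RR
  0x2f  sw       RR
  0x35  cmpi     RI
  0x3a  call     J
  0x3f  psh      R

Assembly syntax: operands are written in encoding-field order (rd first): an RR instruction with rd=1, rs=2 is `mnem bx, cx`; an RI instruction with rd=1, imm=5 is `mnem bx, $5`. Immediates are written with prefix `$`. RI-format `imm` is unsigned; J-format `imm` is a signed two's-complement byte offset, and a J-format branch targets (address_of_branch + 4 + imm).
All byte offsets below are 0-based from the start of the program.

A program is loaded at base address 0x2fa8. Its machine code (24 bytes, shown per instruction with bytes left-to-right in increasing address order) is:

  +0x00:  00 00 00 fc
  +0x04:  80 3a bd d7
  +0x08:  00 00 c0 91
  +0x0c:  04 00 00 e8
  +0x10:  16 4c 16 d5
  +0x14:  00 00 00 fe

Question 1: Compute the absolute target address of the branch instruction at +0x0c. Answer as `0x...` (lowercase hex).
+0x0c: 04 00 00 e8 ⇒ word 0xe8000004 (little)
  op=0xe8000004>>26=0x3a ⇒ call (J)
  imm: (w>>0)&0x3ffffff=0x4 → $4
  target = base 0x2fa8 + off 0x0c + 4 + imm 4 = 0x2fbc

0x2fbc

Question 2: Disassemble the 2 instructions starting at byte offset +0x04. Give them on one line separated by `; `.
cmpi dx, $12401280; ldr bx, dx

+0x04: 80 3a bd d7 ⇒ word 0xd7bd3a80 (little)
  opcode bits[31:26]=0x35: cmpi/RI
  rd: (w>>24)&0x3=0x3 → dx
  imm: (w>>0)&0xffffff=0xbd3a80 → $12401280
+0x08: 00 00 c0 91 ⇒ word 0x91c00000 (little)
  opcode bits[31:26]=0x24: ldr/RR
  rd: (w>>24)&0x3=0x1 → bx
  rs: (w>>22)&0x3=0x3 → dx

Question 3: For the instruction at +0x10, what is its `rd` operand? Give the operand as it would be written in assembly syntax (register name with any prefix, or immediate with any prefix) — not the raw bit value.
bx

@+10  little-endian(16 4c 16 d5) = 0xd5164c16
  top 6b → 0x35 → cmpi [RI]
  rd@[25:24]=0x1 ⇒ bx
  imm@[23:0]=0x164c16 ⇒ $1461270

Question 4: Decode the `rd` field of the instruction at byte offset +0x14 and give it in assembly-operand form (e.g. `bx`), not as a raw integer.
cx

off 0x14: read 00 00 00 fe as little → 0xfe000000
  top 6b → 0x3f → psh [R]
  rd: (w>>24)&0x3=0x2 → cx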